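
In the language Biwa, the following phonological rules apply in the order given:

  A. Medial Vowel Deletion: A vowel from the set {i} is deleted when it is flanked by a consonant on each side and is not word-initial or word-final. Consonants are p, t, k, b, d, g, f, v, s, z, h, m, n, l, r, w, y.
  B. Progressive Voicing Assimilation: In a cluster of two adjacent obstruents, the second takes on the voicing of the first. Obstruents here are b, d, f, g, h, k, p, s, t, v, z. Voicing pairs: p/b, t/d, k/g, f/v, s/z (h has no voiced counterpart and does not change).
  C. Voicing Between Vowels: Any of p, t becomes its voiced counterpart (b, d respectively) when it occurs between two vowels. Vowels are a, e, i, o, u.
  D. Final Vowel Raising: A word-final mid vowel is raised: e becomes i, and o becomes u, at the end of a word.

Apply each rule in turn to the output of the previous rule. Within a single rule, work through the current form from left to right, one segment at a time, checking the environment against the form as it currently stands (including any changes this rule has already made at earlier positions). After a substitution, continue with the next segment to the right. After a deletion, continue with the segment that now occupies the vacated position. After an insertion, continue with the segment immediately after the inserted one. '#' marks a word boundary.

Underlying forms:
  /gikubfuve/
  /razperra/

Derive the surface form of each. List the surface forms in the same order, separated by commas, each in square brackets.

/gikubfuve/:
  A Medial Vowel Deletion: [gikubfuve] → [gkubfuve]
  B Progressive Voicing Assimilation: [gkubfuve] → [ggubvuve]
  C Voicing Between Vowels: no change — [ggubvuve]
  D Final Vowel Raising: [ggubvuve] → [ggubvuvi]
/razperra/:
  A Medial Vowel Deletion: no change — [razperra]
  B Progressive Voicing Assimilation: [razperra] → [razberra]
  C Voicing Between Vowels: no change — [razberra]
  D Final Vowel Raising: no change — [razberra]

[ggubvuvi], [razberra]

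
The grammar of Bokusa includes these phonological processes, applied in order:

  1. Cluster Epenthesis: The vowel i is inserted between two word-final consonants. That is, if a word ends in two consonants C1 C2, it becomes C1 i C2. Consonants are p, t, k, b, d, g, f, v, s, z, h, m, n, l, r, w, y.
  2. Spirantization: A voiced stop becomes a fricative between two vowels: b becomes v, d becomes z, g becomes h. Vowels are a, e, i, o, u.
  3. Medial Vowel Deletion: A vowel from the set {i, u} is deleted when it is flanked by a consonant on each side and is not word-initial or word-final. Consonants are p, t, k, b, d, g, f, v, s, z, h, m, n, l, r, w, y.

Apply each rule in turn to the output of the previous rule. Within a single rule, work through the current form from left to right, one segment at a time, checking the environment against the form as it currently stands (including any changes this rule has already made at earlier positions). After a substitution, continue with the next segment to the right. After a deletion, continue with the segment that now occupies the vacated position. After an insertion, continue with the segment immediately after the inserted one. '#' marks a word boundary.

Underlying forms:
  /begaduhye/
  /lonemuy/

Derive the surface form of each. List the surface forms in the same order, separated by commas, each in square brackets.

/begaduhye/:
  1 Cluster Epenthesis: no change — [begaduhye]
  2 Spirantization: [begaduhye] → [behazuhye]
  3 Medial Vowel Deletion: [behazuhye] → [behazhye]
/lonemuy/:
  1 Cluster Epenthesis: no change — [lonemuy]
  2 Spirantization: no change — [lonemuy]
  3 Medial Vowel Deletion: [lonemuy] → [lonemy]

[behazhye], [lonemy]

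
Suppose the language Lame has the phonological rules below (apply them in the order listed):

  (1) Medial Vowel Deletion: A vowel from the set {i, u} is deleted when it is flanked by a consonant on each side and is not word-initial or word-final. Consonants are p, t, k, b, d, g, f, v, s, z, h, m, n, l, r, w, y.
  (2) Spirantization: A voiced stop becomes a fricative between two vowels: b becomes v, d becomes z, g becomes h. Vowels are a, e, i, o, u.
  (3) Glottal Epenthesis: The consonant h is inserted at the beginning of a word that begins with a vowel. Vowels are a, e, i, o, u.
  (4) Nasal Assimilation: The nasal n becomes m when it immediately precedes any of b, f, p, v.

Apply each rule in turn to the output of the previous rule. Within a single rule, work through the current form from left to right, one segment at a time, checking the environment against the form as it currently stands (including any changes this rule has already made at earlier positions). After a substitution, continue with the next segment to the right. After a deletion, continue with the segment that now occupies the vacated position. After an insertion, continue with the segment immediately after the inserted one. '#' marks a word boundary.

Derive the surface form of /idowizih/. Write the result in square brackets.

(1) Medial Vowel Deletion: [idowizih] → [idowzh]
(2) Spirantization: [idowzh] → [izowzh]
(3) Glottal Epenthesis: [izowzh] → [hizowzh]
(4) Nasal Assimilation: no change — [hizowzh]

[hizowzh]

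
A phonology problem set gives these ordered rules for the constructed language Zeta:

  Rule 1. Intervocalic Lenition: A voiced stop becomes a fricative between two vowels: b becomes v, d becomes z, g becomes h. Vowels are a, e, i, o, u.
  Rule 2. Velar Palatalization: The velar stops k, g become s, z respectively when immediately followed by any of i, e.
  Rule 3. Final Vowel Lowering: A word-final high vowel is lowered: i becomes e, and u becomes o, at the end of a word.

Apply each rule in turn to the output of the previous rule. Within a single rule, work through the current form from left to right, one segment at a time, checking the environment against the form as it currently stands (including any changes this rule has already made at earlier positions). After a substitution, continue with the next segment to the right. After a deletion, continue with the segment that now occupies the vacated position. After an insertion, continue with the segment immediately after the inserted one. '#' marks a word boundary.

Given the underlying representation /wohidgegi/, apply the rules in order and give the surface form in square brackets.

[wohidzehe]

Rule 1 Intervocalic Lenition: [wohidgegi] → [wohidgehi]
Rule 2 Velar Palatalization: [wohidgehi] → [wohidzehi]
Rule 3 Final Vowel Lowering: [wohidzehi] → [wohidzehe]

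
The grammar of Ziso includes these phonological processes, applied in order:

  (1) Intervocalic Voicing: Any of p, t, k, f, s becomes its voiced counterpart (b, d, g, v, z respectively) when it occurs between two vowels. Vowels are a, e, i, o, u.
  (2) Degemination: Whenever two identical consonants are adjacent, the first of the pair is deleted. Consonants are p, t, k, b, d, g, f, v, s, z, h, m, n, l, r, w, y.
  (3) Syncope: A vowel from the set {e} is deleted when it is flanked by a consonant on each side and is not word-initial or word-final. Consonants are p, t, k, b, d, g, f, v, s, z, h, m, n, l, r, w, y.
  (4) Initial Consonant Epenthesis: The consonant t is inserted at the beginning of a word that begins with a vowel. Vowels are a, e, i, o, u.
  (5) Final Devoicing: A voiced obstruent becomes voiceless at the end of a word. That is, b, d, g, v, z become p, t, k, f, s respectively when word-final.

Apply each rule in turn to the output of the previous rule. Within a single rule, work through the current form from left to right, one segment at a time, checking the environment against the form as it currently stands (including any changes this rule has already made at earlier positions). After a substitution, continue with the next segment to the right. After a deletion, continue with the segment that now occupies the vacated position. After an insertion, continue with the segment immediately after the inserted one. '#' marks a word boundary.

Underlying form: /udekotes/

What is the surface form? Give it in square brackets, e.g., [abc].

[tudgods]

(1) Intervocalic Voicing: [udekotes] → [udegodes]
(2) Degemination: no change — [udegodes]
(3) Syncope: [udegodes] → [udgods]
(4) Initial Consonant Epenthesis: [udgods] → [tudgods]
(5) Final Devoicing: no change — [tudgods]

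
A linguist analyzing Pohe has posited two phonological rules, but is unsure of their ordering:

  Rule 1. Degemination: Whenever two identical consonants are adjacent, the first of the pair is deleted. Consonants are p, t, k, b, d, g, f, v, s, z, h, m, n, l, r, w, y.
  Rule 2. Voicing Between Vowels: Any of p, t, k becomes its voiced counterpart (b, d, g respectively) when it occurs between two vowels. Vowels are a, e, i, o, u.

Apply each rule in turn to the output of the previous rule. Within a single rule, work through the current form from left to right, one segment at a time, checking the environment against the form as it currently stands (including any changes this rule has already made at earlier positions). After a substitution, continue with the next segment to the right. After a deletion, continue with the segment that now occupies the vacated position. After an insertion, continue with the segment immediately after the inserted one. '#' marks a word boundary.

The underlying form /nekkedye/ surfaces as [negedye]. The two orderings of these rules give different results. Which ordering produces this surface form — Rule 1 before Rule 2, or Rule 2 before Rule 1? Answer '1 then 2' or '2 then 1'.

1 then 2

Order 1 then 2:
  1 Degemination: [nekkedye] → [nekedye]
  2 Voicing Between Vowels: [nekedye] → [negedye]
  result: [negedye]
Order 2 then 1:
  2 Voicing Between Vowels: no change — [nekkedye]
  1 Degemination: [nekkedye] → [nekedye]
  result: [nekedye]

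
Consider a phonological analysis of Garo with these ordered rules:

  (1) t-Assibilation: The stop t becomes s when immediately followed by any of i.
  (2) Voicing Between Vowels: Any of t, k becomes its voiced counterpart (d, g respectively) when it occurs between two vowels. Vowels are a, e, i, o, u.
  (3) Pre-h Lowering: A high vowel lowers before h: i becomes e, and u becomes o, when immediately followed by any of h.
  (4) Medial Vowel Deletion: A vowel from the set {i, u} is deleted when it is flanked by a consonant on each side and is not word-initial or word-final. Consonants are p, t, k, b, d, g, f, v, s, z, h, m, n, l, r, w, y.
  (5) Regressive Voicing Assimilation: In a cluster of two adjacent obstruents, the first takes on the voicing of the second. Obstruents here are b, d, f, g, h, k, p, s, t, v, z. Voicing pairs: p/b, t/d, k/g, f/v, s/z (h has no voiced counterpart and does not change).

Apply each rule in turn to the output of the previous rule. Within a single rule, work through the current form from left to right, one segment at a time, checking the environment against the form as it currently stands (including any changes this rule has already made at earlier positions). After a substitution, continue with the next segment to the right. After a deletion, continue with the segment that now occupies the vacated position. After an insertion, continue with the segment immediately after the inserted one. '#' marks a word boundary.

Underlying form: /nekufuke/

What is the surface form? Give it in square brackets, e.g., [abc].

(1) t-Assibilation: no change — [nekufuke]
(2) Voicing Between Vowels: [nekufuke] → [negufuge]
(3) Pre-h Lowering: no change — [negufuge]
(4) Medial Vowel Deletion: [negufuge] → [negfge]
(5) Regressive Voicing Assimilation: [negfge] → [nekvge]

[nekvge]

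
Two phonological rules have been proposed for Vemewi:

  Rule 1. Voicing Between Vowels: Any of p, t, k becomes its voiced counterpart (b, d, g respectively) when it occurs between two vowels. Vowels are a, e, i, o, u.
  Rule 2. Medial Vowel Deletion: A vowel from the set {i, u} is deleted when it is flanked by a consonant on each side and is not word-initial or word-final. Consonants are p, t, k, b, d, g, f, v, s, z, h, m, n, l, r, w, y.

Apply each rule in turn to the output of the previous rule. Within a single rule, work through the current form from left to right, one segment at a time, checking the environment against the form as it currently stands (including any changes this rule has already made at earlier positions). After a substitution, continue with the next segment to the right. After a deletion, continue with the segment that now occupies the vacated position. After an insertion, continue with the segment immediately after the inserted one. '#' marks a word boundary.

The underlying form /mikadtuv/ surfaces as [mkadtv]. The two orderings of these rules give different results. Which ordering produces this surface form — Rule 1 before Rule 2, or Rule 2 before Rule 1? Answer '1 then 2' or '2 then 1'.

Order 1 then 2:
  1 Voicing Between Vowels: [mikadtuv] → [migadtuv]
  2 Medial Vowel Deletion: [migadtuv] → [mgadtv]
  result: [mgadtv]
Order 2 then 1:
  2 Medial Vowel Deletion: [mikadtuv] → [mkadtv]
  1 Voicing Between Vowels: no change — [mkadtv]
  result: [mkadtv]

2 then 1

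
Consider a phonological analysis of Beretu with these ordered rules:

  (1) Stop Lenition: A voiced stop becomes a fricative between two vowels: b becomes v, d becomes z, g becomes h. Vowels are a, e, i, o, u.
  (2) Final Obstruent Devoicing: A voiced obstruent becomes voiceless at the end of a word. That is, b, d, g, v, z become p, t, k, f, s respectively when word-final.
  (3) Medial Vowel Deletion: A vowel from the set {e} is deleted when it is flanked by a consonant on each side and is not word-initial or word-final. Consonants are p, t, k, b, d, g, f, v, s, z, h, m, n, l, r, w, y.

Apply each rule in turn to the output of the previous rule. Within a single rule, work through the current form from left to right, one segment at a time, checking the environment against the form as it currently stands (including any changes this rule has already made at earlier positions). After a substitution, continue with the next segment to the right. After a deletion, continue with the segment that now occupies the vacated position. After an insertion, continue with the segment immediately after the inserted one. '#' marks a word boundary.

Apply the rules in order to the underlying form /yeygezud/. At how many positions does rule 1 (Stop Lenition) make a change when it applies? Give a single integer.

0

(1) Stop Lenition: no change — [yeygezud]
(2) Final Obstruent Devoicing: [yeygezud] → [yeygezut]
(3) Medial Vowel Deletion: [yeygezut] → [yygzut]
Rule 1 changed 0 position(s).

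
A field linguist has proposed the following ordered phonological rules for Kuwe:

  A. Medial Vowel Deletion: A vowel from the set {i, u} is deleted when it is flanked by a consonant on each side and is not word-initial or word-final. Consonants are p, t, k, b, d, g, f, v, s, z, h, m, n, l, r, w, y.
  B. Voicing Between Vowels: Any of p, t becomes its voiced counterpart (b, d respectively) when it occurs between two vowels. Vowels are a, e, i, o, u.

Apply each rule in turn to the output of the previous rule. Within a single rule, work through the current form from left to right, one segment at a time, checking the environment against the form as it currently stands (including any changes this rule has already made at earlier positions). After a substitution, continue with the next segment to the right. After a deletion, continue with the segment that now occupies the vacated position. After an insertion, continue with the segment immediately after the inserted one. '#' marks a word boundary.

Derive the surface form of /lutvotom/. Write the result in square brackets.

A Medial Vowel Deletion: [lutvotom] → [ltvotom]
B Voicing Between Vowels: [ltvotom] → [ltvodom]

[ltvodom]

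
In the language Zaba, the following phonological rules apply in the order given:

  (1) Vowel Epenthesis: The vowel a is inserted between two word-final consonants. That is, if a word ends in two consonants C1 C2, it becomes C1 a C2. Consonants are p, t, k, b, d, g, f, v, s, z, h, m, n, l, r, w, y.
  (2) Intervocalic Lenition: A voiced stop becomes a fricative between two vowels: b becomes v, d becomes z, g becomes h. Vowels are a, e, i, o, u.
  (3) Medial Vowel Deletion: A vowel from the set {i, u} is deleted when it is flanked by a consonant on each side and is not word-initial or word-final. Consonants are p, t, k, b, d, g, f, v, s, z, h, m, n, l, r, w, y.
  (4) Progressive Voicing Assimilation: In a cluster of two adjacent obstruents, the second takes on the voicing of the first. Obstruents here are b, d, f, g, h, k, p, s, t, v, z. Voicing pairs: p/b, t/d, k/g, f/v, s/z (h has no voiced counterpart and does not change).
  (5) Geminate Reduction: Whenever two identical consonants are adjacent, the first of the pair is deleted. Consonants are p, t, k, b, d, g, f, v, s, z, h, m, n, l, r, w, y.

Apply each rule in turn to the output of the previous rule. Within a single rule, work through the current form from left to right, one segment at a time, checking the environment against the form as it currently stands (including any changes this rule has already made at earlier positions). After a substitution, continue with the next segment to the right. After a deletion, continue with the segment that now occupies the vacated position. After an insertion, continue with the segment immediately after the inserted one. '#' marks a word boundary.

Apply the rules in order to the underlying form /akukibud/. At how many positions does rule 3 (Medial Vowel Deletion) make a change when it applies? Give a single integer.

3

(1) Vowel Epenthesis: no change — [akukibud]
(2) Intervocalic Lenition: [akukibud] → [akukivud]
(3) Medial Vowel Deletion: [akukivud] → [akkvd]
(4) Progressive Voicing Assimilation: [akkvd] → [akkft]
(5) Geminate Reduction: [akkft] → [akft]
Rule 3 changed 3 position(s).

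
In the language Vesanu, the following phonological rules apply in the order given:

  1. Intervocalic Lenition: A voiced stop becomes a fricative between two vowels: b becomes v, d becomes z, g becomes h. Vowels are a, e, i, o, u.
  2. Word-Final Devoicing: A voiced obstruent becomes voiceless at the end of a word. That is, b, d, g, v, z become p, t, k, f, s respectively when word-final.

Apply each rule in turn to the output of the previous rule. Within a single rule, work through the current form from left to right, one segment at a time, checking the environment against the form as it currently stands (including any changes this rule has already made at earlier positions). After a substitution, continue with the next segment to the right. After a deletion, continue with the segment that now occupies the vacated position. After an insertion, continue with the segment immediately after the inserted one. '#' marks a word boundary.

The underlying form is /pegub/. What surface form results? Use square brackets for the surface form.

[pehup]

1 Intervocalic Lenition: [pegub] → [pehub]
2 Word-Final Devoicing: [pehub] → [pehup]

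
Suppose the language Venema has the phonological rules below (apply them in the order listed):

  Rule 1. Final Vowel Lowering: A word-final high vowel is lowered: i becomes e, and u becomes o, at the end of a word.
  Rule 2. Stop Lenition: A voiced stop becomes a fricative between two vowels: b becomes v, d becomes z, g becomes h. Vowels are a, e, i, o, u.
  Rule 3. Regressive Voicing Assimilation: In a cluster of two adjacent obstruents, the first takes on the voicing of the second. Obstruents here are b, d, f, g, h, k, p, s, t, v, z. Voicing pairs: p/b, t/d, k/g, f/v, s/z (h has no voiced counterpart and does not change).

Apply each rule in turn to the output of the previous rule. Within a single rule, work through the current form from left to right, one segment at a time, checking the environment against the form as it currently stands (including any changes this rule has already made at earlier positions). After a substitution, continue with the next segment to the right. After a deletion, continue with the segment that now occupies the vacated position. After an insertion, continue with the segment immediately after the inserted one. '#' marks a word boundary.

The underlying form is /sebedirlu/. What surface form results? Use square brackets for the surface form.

Rule 1 Final Vowel Lowering: [sebedirlu] → [sebedirlo]
Rule 2 Stop Lenition: [sebedirlo] → [sevezirlo]
Rule 3 Regressive Voicing Assimilation: no change — [sevezirlo]

[sevezirlo]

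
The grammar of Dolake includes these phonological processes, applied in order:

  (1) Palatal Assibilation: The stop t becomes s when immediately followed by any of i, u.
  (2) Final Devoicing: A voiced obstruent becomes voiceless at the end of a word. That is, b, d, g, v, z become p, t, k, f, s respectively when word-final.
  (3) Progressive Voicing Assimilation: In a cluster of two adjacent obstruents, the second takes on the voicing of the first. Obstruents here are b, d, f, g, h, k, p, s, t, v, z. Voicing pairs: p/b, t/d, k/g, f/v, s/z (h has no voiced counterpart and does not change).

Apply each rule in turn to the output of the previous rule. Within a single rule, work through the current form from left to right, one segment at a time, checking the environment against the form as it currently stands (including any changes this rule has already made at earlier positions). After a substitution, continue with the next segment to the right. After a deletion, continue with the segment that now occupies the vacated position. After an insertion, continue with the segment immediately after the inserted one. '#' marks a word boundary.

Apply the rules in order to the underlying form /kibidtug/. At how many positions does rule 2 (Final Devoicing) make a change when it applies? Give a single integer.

(1) Palatal Assibilation: [kibidtug] → [kibidsug]
(2) Final Devoicing: [kibidsug] → [kibidsuk]
(3) Progressive Voicing Assimilation: [kibidsuk] → [kibidzuk]
Rule 2 changed 1 position(s).

1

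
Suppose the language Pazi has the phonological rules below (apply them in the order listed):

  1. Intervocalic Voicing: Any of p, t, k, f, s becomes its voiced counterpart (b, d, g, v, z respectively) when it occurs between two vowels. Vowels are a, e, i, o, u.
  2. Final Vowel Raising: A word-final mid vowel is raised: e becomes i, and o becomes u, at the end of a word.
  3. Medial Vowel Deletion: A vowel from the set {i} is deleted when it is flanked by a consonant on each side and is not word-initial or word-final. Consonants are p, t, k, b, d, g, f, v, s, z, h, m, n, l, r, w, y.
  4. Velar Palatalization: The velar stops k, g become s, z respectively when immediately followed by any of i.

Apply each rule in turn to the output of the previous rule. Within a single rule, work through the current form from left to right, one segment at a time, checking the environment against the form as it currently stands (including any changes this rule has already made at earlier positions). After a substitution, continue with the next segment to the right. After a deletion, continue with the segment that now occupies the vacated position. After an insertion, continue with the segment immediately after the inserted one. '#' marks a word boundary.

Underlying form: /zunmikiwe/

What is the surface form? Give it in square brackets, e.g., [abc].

[zunmgwi]

1 Intervocalic Voicing: [zunmikiwe] → [zunmigiwe]
2 Final Vowel Raising: [zunmigiwe] → [zunmigiwi]
3 Medial Vowel Deletion: [zunmigiwi] → [zunmgwi]
4 Velar Palatalization: no change — [zunmgwi]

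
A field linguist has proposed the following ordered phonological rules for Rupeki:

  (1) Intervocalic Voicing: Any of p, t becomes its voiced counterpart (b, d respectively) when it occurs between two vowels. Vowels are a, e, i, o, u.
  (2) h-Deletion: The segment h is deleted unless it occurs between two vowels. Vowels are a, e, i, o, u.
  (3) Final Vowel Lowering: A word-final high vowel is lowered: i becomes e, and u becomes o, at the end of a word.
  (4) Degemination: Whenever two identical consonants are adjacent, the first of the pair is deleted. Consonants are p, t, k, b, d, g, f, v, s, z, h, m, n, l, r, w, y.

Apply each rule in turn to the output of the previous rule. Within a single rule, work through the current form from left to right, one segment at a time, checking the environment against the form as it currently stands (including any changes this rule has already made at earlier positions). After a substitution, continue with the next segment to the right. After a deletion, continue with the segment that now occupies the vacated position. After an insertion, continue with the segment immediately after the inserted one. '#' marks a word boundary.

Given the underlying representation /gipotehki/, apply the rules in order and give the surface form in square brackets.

[gibodeke]

(1) Intervocalic Voicing: [gipotehki] → [gibodehki]
(2) h-Deletion: [gibodehki] → [gibodeki]
(3) Final Vowel Lowering: [gibodeki] → [gibodeke]
(4) Degemination: no change — [gibodeke]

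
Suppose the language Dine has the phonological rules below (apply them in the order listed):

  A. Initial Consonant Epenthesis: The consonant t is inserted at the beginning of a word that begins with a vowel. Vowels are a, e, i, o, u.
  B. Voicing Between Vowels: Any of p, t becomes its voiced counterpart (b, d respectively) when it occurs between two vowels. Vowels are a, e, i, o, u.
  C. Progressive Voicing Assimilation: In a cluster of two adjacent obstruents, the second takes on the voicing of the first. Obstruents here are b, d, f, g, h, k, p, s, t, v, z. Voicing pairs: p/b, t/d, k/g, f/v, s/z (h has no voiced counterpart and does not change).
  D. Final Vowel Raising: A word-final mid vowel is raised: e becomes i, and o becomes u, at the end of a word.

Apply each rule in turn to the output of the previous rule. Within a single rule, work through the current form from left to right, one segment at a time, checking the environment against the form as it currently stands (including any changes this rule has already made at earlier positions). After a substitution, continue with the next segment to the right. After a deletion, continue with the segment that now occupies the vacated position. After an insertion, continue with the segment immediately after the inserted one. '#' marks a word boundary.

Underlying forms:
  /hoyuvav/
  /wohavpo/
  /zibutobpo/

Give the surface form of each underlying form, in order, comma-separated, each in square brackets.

[hoyuvav], [wohavbu], [zibudobbu]

/hoyuvav/:
  A Initial Consonant Epenthesis: no change — [hoyuvav]
  B Voicing Between Vowels: no change — [hoyuvav]
  C Progressive Voicing Assimilation: no change — [hoyuvav]
  D Final Vowel Raising: no change — [hoyuvav]
/wohavpo/:
  A Initial Consonant Epenthesis: no change — [wohavpo]
  B Voicing Between Vowels: no change — [wohavpo]
  C Progressive Voicing Assimilation: [wohavpo] → [wohavbo]
  D Final Vowel Raising: [wohavbo] → [wohavbu]
/zibutobpo/:
  A Initial Consonant Epenthesis: no change — [zibutobpo]
  B Voicing Between Vowels: [zibutobpo] → [zibudobpo]
  C Progressive Voicing Assimilation: [zibudobpo] → [zibudobbo]
  D Final Vowel Raising: [zibudobbo] → [zibudobbu]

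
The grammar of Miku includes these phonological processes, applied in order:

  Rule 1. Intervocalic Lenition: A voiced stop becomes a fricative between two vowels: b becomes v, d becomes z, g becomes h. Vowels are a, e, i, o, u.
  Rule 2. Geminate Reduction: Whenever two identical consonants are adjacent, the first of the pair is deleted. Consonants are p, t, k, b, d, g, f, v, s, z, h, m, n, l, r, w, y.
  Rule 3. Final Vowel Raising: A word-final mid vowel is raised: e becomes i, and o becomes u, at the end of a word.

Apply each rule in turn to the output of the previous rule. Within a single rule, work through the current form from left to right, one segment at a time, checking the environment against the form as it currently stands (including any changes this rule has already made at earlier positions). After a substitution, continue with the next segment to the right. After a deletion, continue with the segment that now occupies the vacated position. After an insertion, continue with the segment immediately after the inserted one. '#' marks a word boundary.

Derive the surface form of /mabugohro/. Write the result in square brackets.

[mavuhohru]

Rule 1 Intervocalic Lenition: [mabugohro] → [mavuhohro]
Rule 2 Geminate Reduction: no change — [mavuhohro]
Rule 3 Final Vowel Raising: [mavuhohro] → [mavuhohru]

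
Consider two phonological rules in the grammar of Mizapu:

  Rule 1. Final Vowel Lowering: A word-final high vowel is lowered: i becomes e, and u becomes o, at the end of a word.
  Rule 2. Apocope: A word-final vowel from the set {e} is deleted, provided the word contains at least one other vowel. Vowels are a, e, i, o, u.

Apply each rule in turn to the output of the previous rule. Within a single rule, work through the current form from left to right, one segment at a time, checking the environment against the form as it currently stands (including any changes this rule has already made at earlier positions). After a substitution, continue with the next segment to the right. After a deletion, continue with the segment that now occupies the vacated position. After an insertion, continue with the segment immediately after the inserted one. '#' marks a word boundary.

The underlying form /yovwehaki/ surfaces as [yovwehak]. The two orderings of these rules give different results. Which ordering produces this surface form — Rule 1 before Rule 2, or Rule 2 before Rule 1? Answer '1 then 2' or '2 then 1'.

1 then 2

Order 1 then 2:
  1 Final Vowel Lowering: [yovwehaki] → [yovwehake]
  2 Apocope: [yovwehake] → [yovwehak]
  result: [yovwehak]
Order 2 then 1:
  2 Apocope: no change — [yovwehaki]
  1 Final Vowel Lowering: [yovwehaki] → [yovwehake]
  result: [yovwehake]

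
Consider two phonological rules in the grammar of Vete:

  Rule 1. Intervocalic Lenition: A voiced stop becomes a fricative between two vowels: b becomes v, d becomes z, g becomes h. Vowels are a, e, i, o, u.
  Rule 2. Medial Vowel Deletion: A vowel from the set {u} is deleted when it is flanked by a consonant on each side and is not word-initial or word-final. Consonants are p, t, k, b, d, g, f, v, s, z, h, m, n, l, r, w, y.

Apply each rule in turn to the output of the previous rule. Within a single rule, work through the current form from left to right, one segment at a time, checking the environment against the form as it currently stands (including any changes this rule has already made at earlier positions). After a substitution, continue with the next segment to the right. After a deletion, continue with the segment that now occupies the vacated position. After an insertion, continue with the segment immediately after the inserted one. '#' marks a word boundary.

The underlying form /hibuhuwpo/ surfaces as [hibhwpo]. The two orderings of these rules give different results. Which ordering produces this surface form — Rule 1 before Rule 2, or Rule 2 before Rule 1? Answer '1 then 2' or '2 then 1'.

2 then 1

Order 1 then 2:
  1 Intervocalic Lenition: [hibuhuwpo] → [hivuhuwpo]
  2 Medial Vowel Deletion: [hivuhuwpo] → [hivhwpo]
  result: [hivhwpo]
Order 2 then 1:
  2 Medial Vowel Deletion: [hibuhuwpo] → [hibhwpo]
  1 Intervocalic Lenition: no change — [hibhwpo]
  result: [hibhwpo]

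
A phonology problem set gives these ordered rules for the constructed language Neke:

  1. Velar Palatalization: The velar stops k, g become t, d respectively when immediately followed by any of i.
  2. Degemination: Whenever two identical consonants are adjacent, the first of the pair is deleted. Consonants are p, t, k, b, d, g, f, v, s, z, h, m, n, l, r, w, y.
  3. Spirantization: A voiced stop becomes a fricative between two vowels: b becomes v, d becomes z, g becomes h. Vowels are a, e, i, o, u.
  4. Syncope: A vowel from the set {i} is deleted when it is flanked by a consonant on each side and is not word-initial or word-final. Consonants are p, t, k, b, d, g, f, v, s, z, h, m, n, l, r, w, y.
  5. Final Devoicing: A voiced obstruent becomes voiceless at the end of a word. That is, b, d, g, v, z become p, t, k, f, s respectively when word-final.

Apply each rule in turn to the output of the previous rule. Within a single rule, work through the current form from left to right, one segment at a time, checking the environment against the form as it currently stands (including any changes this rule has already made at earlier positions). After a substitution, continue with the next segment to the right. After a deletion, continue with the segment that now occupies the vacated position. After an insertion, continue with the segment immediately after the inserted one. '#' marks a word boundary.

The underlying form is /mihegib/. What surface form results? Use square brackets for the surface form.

[mhezp]

1 Velar Palatalization: [mihegib] → [mihedib]
2 Degemination: no change — [mihedib]
3 Spirantization: [mihedib] → [mihezib]
4 Syncope: [mihezib] → [mhezb]
5 Final Devoicing: [mhezb] → [mhezp]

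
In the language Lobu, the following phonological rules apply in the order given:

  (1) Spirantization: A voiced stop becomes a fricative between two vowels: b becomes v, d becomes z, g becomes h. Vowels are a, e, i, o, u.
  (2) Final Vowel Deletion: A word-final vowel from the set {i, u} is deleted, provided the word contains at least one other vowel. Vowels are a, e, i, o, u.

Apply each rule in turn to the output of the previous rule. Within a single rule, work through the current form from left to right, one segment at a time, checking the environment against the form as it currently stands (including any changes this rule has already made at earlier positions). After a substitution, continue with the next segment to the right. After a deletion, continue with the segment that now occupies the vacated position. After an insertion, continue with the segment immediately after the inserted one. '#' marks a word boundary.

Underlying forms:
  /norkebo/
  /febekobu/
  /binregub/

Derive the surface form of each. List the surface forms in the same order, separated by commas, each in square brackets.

[norkevo], [fevekov], [binrehub]

/norkebo/:
  (1) Spirantization: [norkebo] → [norkevo]
  (2) Final Vowel Deletion: no change — [norkevo]
/febekobu/:
  (1) Spirantization: [febekobu] → [fevekovu]
  (2) Final Vowel Deletion: [fevekovu] → [fevekov]
/binregub/:
  (1) Spirantization: [binregub] → [binrehub]
  (2) Final Vowel Deletion: no change — [binrehub]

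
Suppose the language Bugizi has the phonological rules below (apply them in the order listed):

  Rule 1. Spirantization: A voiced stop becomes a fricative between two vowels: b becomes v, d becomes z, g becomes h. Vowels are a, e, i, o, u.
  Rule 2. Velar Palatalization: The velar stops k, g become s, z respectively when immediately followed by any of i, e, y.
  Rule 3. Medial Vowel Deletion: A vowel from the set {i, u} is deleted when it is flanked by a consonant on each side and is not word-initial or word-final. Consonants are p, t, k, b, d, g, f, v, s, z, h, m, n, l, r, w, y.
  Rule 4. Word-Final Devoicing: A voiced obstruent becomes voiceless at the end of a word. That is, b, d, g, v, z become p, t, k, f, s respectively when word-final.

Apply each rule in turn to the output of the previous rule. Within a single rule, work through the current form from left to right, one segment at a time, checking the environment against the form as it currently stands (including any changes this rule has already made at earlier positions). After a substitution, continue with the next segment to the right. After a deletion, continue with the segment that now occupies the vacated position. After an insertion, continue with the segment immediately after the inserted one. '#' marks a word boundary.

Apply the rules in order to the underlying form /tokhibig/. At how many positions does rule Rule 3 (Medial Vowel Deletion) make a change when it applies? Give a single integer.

Rule 1 Spirantization: [tokhibig] → [tokhivig]
Rule 2 Velar Palatalization: no change — [tokhivig]
Rule 3 Medial Vowel Deletion: [tokhivig] → [tokhvg]
Rule 4 Word-Final Devoicing: [tokhvg] → [tokhvk]
Rule Rule 3 changed 2 position(s).

2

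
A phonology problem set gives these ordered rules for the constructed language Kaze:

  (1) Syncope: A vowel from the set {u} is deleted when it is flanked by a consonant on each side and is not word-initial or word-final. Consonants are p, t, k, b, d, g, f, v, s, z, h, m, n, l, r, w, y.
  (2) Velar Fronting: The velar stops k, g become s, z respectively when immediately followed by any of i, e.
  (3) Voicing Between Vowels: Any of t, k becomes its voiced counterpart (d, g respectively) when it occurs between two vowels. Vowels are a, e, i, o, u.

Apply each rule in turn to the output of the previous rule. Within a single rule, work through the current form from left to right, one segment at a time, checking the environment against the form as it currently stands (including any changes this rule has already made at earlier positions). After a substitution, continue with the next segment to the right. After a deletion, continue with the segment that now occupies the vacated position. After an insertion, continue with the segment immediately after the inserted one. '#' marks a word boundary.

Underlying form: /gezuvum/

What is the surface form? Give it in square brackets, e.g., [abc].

(1) Syncope: [gezuvum] → [gezvm]
(2) Velar Fronting: [gezvm] → [zezvm]
(3) Voicing Between Vowels: no change — [zezvm]

[zezvm]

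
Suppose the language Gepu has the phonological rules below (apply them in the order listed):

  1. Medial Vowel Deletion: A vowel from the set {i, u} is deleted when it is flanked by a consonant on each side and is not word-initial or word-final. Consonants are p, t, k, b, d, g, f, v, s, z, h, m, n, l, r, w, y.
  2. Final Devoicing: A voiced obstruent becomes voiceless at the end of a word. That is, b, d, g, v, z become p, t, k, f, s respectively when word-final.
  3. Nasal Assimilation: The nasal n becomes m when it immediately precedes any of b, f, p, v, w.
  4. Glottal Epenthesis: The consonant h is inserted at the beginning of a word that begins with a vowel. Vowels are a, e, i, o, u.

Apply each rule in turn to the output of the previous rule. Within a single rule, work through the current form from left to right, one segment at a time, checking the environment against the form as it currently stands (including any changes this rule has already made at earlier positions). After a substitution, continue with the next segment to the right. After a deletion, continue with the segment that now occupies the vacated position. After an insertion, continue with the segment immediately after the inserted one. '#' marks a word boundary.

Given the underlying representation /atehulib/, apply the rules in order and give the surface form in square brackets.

1 Medial Vowel Deletion: [atehulib] → [atehlb]
2 Final Devoicing: [atehlb] → [atehlp]
3 Nasal Assimilation: no change — [atehlp]
4 Glottal Epenthesis: [atehlp] → [hatehlp]

[hatehlp]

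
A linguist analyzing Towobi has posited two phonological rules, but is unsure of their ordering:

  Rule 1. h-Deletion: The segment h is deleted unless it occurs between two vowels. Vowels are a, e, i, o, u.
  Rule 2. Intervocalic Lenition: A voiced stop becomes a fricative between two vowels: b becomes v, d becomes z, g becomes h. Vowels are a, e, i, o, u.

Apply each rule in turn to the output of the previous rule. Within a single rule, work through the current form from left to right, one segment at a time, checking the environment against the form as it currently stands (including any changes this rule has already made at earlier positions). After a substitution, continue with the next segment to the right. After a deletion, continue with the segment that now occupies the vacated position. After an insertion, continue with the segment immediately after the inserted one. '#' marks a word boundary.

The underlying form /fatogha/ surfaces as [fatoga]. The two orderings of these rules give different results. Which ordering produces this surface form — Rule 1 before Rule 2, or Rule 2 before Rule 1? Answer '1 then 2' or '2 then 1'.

2 then 1

Order 1 then 2:
  1 h-Deletion: [fatogha] → [fatoga]
  2 Intervocalic Lenition: [fatoga] → [fatoha]
  result: [fatoha]
Order 2 then 1:
  2 Intervocalic Lenition: no change — [fatogha]
  1 h-Deletion: [fatogha] → [fatoga]
  result: [fatoga]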